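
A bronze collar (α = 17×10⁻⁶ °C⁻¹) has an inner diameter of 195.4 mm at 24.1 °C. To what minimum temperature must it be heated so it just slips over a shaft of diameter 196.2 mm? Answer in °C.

Required Δd = 196.2 − 195.4 = 0.8 mm
Δd = αd₀ΔT ⇒ ΔT = Δd/(αd₀) = 0.8 / (17×10⁻⁶ × 195.4) = 240.83 K
T_min = 24.1 + 240.83 = 264.93 °C

T = 265 °C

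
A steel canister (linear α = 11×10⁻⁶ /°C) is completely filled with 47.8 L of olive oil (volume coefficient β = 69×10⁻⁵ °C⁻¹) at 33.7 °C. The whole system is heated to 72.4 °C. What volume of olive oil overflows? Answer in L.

The canister also expands: β_container ≈ 3α = 3.3×10⁻⁵ /K
Net overflow = V₀(β_liq − 3α_cont)ΔT
β − 3α = 6.90×10⁻⁴ − 3.3×10⁻⁵ = 6.57×10⁻⁴ /K; ΔT = 38.7 K
ΔV = 47.8 × 6.57×10⁻⁴ × 38.7 = 1.22 L

1.22 L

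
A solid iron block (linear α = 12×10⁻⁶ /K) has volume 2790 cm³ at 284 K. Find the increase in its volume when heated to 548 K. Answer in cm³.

Isotropic solid: β ≈ 3α = 3.6×10⁻⁵ /K; ΔT = 264 K
ΔV = 3αV₀ΔT = 3(12×10⁻⁶)(2790)(264) = 26.5 cm³

ΔV = 26.5 cm³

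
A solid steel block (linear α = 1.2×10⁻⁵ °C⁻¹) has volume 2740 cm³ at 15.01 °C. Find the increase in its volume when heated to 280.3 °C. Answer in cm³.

Isotropic solid: β ≈ 3α = 3.6×10⁻⁵ /K; ΔT = 265.29 K
ΔV = 3αV₀ΔT = 3(1.2×10⁻⁵)(2740)(265.29) = 26.2 cm³

ΔV = 26.2 cm³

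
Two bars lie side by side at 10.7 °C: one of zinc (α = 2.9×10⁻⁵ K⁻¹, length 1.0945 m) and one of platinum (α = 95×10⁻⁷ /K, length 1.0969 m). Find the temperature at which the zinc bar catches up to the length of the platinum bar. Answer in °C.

L₁(1 + α₁ΔT) = L₂(1 + α₂ΔT) ⇒ ΔT = (L₂ − L₁)/(α₁L₁ − α₂L₂)
L₂ − L₁ = 1.0969 − 1.0945 = 2.40×10⁻³ m
α₁L₁ − α₂L₂ = 2.9×10⁻⁵×1.0945 − 95×10⁻⁷×1.0969 = 2.131995×10⁻⁵ m/K
ΔT = 2.40×10⁻³ / 2.131995×10⁻⁵ = 112.571 K
T = 10.7 + 112.571 = 123.271 °C

T = 123.3 °C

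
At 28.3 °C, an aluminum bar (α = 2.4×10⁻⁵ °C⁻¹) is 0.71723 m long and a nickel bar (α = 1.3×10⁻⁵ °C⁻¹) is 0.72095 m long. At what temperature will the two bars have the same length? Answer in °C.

T = 502.7 °C

L₁(1 + α₁ΔT) = L₂(1 + α₂ΔT) ⇒ ΔT = (L₂ − L₁)/(α₁L₁ − α₂L₂)
L₂ − L₁ = 0.72095 − 0.71723 = 3.72×10⁻³ m
α₁L₁ − α₂L₂ = 2.4×10⁻⁵×0.71723 − 1.3×10⁻⁵×0.72095 = 7.84117×10⁻⁶ m/K
ΔT = 3.72×10⁻³ / 7.84117×10⁻⁶ = 474.419 K
T = 28.3 + 474.419 = 502.719 °C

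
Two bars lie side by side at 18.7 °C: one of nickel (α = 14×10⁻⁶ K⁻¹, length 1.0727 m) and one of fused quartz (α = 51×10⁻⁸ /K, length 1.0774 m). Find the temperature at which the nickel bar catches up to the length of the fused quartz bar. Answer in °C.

L₁(1 + α₁ΔT) = L₂(1 + α₂ΔT) ⇒ ΔT = (L₂ − L₁)/(α₁L₁ − α₂L₂)
L₂ − L₁ = 1.0774 − 1.0727 = 4.70×10⁻³ m
α₁L₁ − α₂L₂ = 14×10⁻⁶×1.0727 − 51×10⁻⁸×1.0774 = 1.4468326×10⁻⁵ m/K
ΔT = 4.70×10⁻³ / 1.4468326×10⁻⁵ = 324.848 K
T = 18.7 + 324.848 = 343.548 °C

T = 343.5 °C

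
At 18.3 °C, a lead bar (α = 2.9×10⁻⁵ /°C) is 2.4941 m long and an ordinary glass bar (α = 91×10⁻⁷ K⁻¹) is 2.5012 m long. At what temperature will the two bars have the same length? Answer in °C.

T = 161.5 °C

L₁(1 + α₁ΔT) = L₂(1 + α₂ΔT) ⇒ ΔT = (L₂ − L₁)/(α₁L₁ − α₂L₂)
L₂ − L₁ = 2.5012 − 2.4941 = 7.10×10⁻³ m
α₁L₁ − α₂L₂ = 2.9×10⁻⁵×2.4941 − 91×10⁻⁷×2.5012 = 4.956798×10⁻⁵ m/K
ΔT = 7.10×10⁻³ / 4.956798×10⁻⁵ = 143.238 K
T = 18.3 + 143.238 = 161.538 °C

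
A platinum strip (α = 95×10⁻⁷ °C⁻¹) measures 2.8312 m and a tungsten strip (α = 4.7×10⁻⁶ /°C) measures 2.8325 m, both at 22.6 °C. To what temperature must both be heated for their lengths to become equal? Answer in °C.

T = 118.3 °C

L₁(1 + α₁ΔT) = L₂(1 + α₂ΔT) ⇒ ΔT = (L₂ − L₁)/(α₁L₁ − α₂L₂)
L₂ − L₁ = 2.8325 − 2.8312 = 1.30×10⁻³ m
α₁L₁ − α₂L₂ = 95×10⁻⁷×2.8312 − 4.7×10⁻⁶×2.8325 = 1.358365×10⁻⁵ m/K
ΔT = 1.30×10⁻³ / 1.358365×10⁻⁵ = 95.703 K
T = 22.6 + 95.703 = 118.303 °C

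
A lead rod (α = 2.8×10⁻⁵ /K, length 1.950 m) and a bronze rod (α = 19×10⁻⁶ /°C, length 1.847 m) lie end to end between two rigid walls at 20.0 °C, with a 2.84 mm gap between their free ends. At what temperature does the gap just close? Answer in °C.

Gap closes when ΔL₁ + ΔL₂ = 2.84 mm = 2.84×10⁻³ m
(α₁L₁ + α₂L₂)ΔT = g
α₁L₁ + α₂L₂ = 2.8×10⁻⁵×1.950 + 19×10⁻⁶×1.847 = 8.9693×10⁻⁵ m/K
ΔT = 2.84×10⁻³ / 8.9693×10⁻⁵ = 31.664 K
T = 20.0 + 31.664 = 51.664 °C

T = 51.7 °C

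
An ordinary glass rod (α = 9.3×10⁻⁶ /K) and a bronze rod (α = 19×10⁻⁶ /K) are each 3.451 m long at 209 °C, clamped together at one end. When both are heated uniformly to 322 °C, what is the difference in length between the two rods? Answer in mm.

ΔT = 113 K
ordinary glass: ΔL = 9.3×10⁻⁶ × 3.451 m × 113 = 3.6267×10⁻³ m = 3.6267 mm
bronze: ΔL = 19×10⁻⁶ × 3.451 m × 113 = 7.4093×10⁻³ m = 7.4093 mm
difference = 7.4093 − 3.6267 = 3.7826 mm

3.78 mm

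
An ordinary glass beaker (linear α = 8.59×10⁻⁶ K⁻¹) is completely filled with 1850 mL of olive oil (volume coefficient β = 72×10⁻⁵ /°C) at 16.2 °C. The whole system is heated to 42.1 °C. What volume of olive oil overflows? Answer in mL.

33.3 mL

The beaker also expands: β_container ≈ 3α = 2.577×10⁻⁵ /K
Net overflow = V₀(β_liq − 3α_cont)ΔT
β − 3α = 7.20×10⁻⁴ − 2.577×10⁻⁵ = 6.9423×10⁻⁴ /K; ΔT = 25.9 K
ΔV = 1850 × 6.9423×10⁻⁴ × 25.9 = 33.3 mL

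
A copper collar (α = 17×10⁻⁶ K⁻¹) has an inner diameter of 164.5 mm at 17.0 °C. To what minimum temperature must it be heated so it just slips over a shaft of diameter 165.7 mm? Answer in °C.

T = 446 °C

Required Δd = 165.7 − 164.5 = 1.2 mm
Δd = αd₀ΔT ⇒ ΔT = Δd/(αd₀) = 1.2 / (17×10⁻⁶ × 164.5) = 429.11 K
T_min = 17.0 + 429.11 = 446.11 °C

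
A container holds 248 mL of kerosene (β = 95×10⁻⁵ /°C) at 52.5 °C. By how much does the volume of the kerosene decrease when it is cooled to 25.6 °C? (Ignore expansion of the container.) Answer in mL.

|ΔT| = |25.6 − 52.5| = 26.9 K
ΔV = βV₀ΔT = (95×10⁻⁵)(248)(26.9) = 6.34 mL

ΔV = 6.34 mL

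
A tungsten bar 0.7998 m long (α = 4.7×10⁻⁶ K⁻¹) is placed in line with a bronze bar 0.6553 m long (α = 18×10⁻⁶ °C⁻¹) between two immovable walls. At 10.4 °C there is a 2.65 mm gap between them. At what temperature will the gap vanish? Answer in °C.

Gap closes when ΔL₁ + ΔL₂ = 2.65 mm = 2.65×10⁻³ m
(α₁L₁ + α₂L₂)ΔT = g
α₁L₁ + α₂L₂ = 4.7×10⁻⁶×0.7998 + 18×10⁻⁶×0.6553 = 1.555446×10⁻⁵ m/K
ΔT = 2.65×10⁻³ / 1.555446×10⁻⁵ = 170.37 K
T = 10.4 + 170.37 = 180.77 °C

T = 181 °C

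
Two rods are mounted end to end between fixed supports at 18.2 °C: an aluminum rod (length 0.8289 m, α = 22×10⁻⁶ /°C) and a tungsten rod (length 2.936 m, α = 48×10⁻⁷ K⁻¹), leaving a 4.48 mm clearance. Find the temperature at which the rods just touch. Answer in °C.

T = 157 °C

α₁L₁ = 1.82358×10⁻⁵ m/K, α₂L₂ = 1.40928×10⁻⁵ m/K → total 3.23286×10⁻⁵ m/K
ΔT = g/(α₁L₁+α₂L₂) = 4.48×10⁻³ / 3.23286×10⁻⁵ = 138.58 K
T = 18.2 + 138.58 = 156.78 °C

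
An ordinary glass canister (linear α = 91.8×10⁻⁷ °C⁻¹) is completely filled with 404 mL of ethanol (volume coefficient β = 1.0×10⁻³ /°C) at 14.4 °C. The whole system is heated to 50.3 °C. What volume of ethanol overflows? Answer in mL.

The canister also expands: β_container ≈ 3α = 2.754×10⁻⁵ /K
Net overflow = V₀(β_liq − 3α_cont)ΔT
β − 3α = 1.00×10⁻³ − 2.754×10⁻⁵ = 9.7246×10⁻⁴ /K; ΔT = 35.9 K
ΔV = 404 × 9.7246×10⁻⁴ × 35.9 = 14.1 mL

14.1 mL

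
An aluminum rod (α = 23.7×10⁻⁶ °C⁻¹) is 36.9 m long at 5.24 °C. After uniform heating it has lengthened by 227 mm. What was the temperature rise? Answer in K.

ΔT = 260 K

ΔL = αL₀ΔT ⇒ ΔT = ΔL / (αL₀)
ΔT = 227×10⁻³ m / (23.7×10⁻⁶ × 36.9 m) = 259.57 K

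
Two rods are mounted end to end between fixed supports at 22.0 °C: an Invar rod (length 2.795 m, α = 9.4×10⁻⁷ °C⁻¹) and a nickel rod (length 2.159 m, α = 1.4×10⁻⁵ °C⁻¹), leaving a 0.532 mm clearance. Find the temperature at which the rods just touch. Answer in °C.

T = 38.2 °C

Gap closes when ΔL₁ + ΔL₂ = 0.532 mm = 5.32×10⁻⁴ m
(α₁L₁ + α₂L₂)ΔT = g
α₁L₁ + α₂L₂ = 9.4×10⁻⁷×2.795 + 1.4×10⁻⁵×2.159 = 3.28533×10⁻⁵ m/K
ΔT = 5.32×10⁻⁴ / 3.28533×10⁻⁵ = 16.193 K
T = 22.0 + 16.193 = 38.193 °C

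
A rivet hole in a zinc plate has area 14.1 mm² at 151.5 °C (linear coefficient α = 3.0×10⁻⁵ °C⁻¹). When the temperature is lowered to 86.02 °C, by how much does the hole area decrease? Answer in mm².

ΔA = 0.0554 mm²

Area coefficient ≈ 2α; |ΔT| = 65.48 K
ΔA = 2αA₀ΔT = 2(3.0×10⁻⁵)(14.1)(65.48) = 0.0554 mm²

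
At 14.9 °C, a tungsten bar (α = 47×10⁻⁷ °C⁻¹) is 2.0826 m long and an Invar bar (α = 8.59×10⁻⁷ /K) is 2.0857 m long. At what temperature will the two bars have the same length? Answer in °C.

T = 402.6 °C

Equal length when α₁L₁ΔT − α₂L₂ΔT = L₂ − L₁ = 3.10×10⁻³ m
α₁L₁ = 9.78822×10⁻⁶, α₂L₂ = 1.7916163×10⁻⁶ → Δ(αL) = 7.9966037×10⁻⁶ m/K
ΔT = 3.10×10⁻³ / 7.9966037×10⁻⁶ = 387.665 K, so T = 14.9 + 387.665 = 402.565 °C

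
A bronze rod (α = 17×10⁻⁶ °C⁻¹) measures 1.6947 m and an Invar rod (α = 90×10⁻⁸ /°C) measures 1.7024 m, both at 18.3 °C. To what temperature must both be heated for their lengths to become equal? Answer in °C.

T = 300.6 °C

L₁(1 + α₁ΔT) = L₂(1 + α₂ΔT) ⇒ ΔT = (L₂ − L₁)/(α₁L₁ − α₂L₂)
L₂ − L₁ = 1.7024 − 1.6947 = 7.70×10⁻³ m
α₁L₁ − α₂L₂ = 17×10⁻⁶×1.6947 − 90×10⁻⁸×1.7024 = 2.727774×10⁻⁵ m/K
ΔT = 7.70×10⁻³ / 2.727774×10⁻⁵ = 282.281 K
T = 18.3 + 282.281 = 300.581 °C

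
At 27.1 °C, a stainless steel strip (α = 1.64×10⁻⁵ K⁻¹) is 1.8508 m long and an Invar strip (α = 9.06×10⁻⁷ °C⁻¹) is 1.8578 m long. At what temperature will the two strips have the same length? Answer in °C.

T = 271.3 °C

Equal length when α₁L₁ΔT − α₂L₂ΔT = L₂ − L₁ = 7.00×10⁻³ m
α₁L₁ = 3.035312×10⁻⁵, α₂L₂ = 1.6831668×10⁻⁶ → Δ(αL) = 2.86699532×10⁻⁵ m/K
ΔT = 7.00×10⁻³ / 2.86699532×10⁻⁵ = 244.158 K, so T = 27.1 + 244.158 = 271.258 °C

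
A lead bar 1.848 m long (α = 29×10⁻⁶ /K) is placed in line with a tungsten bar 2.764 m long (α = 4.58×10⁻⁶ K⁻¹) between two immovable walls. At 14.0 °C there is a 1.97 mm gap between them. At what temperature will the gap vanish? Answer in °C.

Gap closes when ΔL₁ + ΔL₂ = 1.97 mm = 1.97×10⁻³ m
(α₁L₁ + α₂L₂)ΔT = g
α₁L₁ + α₂L₂ = 29×10⁻⁶×1.848 + 4.58×10⁻⁶×2.764 = 6.625112×10⁻⁵ m/K
ΔT = 1.97×10⁻³ / 6.625112×10⁻⁵ = 29.735 K
T = 14.0 + 29.735 = 43.735 °C

T = 43.7 °C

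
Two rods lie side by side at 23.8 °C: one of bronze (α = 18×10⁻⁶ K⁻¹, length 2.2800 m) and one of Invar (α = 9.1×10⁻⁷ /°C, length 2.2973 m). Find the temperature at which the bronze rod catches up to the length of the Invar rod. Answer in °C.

T = 468.0 °C

L₁(1 + α₁ΔT) = L₂(1 + α₂ΔT) ⇒ ΔT = (L₂ − L₁)/(α₁L₁ − α₂L₂)
L₂ − L₁ = 2.2973 − 2.2800 = 1.73×10⁻² m
α₁L₁ − α₂L₂ = 18×10⁻⁶×2.2800 − 9.1×10⁻⁷×2.2973 = 3.8949457×10⁻⁵ m/K
ΔT = 1.73×10⁻² / 3.8949457×10⁻⁵ = 444.165 K
T = 23.8 + 444.165 = 467.965 °C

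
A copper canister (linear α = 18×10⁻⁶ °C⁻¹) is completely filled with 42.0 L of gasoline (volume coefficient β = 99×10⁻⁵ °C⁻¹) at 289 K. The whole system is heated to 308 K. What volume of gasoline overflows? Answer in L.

The canister also expands: β_container ≈ 3α = 5.4×10⁻⁵ /K
Net overflow = V₀(β_liq − 3α_cont)ΔT
β − 3α = 9.90×10⁻⁴ − 5.4×10⁻⁵ = 9.36×10⁻⁴ /K; ΔT = 19 K
ΔV = 42.0 × 9.36×10⁻⁴ × 19 = 0.747 L

0.747 L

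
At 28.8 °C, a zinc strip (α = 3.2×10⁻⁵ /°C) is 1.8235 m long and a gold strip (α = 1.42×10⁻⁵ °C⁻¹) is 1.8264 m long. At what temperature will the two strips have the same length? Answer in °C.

T = 118.3 °C

Equal length when α₁L₁ΔT − α₂L₂ΔT = L₂ − L₁ = 2.90×10⁻³ m
α₁L₁ = 5.8352×10⁻⁵, α₂L₂ = 2.593488×10⁻⁵ → Δ(αL) = 3.241712×10⁻⁵ m/K
ΔT = 2.90×10⁻³ / 3.241712×10⁻⁵ = 89.459 K, so T = 28.8 + 89.459 = 118.259 °C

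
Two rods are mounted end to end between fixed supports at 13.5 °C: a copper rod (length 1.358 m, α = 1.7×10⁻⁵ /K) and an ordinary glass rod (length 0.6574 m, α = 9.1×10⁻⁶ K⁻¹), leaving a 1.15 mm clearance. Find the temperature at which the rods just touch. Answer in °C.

Gap closes when ΔL₁ + ΔL₂ = 1.15 mm = 1.15×10⁻³ m
(α₁L₁ + α₂L₂)ΔT = g
α₁L₁ + α₂L₂ = 1.7×10⁻⁵×1.358 + 9.1×10⁻⁶×0.6574 = 2.906834×10⁻⁵ m/K
ΔT = 1.15×10⁻³ / 2.906834×10⁻⁵ = 39.562 K
T = 13.5 + 39.562 = 53.062 °C

T = 53.1 °C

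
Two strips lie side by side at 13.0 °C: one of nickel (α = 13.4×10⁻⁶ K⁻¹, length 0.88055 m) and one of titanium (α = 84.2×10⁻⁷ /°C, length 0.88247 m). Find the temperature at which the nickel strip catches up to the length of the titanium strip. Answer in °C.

T = 452.5 °C

Equal length when α₁L₁ΔT − α₂L₂ΔT = L₂ − L₁ = 1.92×10⁻³ m
α₁L₁ = 1.179937×10⁻⁵, α₂L₂ = 7.4303974×10⁻⁶ → Δ(αL) = 4.3689726×10⁻⁶ m/K
ΔT = 1.92×10⁻³ / 4.3689726×10⁻⁶ = 439.463 K, so T = 13.0 + 439.463 = 452.463 °C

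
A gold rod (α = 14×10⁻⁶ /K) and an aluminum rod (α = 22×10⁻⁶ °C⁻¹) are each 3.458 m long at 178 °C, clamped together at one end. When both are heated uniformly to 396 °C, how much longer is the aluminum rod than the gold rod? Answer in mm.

6.03 mm

ΔT = 218 K
gold: ΔL = 14×10⁻⁶ × 3.458 m × 218 = 1.0554×10⁻² m = 10.554 mm
aluminum: ΔL = 22×10⁻⁶ × 3.458 m × 218 = 1.6585×10⁻² m = 16.585 mm
difference = 16.585 − 10.554 = 6.031 mm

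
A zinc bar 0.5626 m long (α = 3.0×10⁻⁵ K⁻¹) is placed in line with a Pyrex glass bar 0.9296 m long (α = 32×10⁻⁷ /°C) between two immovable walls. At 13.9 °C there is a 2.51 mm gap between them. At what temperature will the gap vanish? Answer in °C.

α₁L₁ = 1.6878×10⁻⁵ m/K, α₂L₂ = 2.97472×10⁻⁶ m/K → total 1.985272×10⁻⁵ m/K
ΔT = g/(α₁L₁+α₂L₂) = 2.51×10⁻³ / 1.985272×10⁻⁵ = 126.43 K
T = 13.9 + 126.43 = 140.33 °C

T = 140 °C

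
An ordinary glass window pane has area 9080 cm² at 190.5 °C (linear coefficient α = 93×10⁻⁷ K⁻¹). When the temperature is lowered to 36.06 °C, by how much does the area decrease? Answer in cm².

ΔA = 26.1 cm²

Area coefficient ≈ 2α; |ΔT| = 154.44 K
ΔA = 2αA₀ΔT = 2(93×10⁻⁷)(9080)(154.44) = 26.1 cm²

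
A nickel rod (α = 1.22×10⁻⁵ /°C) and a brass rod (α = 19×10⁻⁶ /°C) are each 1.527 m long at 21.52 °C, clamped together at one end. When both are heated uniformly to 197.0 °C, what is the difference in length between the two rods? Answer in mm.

ΔT = 175.48 K
nickel: ΔL = 1.22×10⁻⁵ × 1.527 m × 175.48 = 3.2691×10⁻³ m = 3.2691 mm
brass: ΔL = 19×10⁻⁶ × 1.527 m × 175.48 = 5.0912×10⁻³ m = 5.0912 mm
difference = 5.0912 − 3.2691 = 1.8221 mm

1.82 mm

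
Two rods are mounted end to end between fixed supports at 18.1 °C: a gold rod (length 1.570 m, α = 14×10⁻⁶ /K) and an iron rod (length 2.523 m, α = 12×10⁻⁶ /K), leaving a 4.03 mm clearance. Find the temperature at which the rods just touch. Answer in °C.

T = 95.2 °C

Gap closes when ΔL₁ + ΔL₂ = 4.03 mm = 4.03×10⁻³ m
(α₁L₁ + α₂L₂)ΔT = g
α₁L₁ + α₂L₂ = 14×10⁻⁶×1.570 + 12×10⁻⁶×2.523 = 5.2256×10⁻⁵ m/K
ΔT = 4.03×10⁻³ / 5.2256×10⁻⁵ = 77.120 K
T = 18.1 + 77.120 = 95.220 °C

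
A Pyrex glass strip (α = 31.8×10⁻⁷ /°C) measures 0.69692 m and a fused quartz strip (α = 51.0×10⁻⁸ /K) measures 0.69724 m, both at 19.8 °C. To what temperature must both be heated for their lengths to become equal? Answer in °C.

L₁(1 + α₁ΔT) = L₂(1 + α₂ΔT) ⇒ ΔT = (L₂ − L₁)/(α₁L₁ − α₂L₂)
L₂ − L₁ = 0.69724 − 0.69692 = 3.20×10⁻⁴ m
α₁L₁ − α₂L₂ = 31.8×10⁻⁷×0.69692 − 51.0×10⁻⁸×0.69724 = 1.8606132×10⁻⁶ m/K
ΔT = 3.20×10⁻⁴ / 1.8606132×10⁻⁶ = 171.986 K
T = 19.8 + 171.986 = 191.786 °C

T = 191.8 °C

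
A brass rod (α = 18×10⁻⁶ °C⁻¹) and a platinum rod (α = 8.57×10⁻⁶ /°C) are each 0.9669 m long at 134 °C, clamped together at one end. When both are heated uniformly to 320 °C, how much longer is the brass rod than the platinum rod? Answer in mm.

1.70 mm

ΔT = 186 K
brass: ΔL = 18×10⁻⁶ × 0.9669 m × 186 = 3.2372×10⁻³ m = 3.2372 mm
platinum: ΔL = 8.57×10⁻⁶ × 0.9669 m × 186 = 1.5413×10⁻³ m = 1.5413 mm
difference = 3.2372 − 1.5413 = 1.6959 mm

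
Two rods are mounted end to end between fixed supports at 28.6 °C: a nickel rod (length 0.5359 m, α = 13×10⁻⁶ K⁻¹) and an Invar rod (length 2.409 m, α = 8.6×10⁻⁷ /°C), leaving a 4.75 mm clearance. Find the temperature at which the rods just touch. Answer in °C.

T = 554 °C

Gap closes when ΔL₁ + ΔL₂ = 4.75 mm = 4.75×10⁻³ m
(α₁L₁ + α₂L₂)ΔT = g
α₁L₁ + α₂L₂ = 13×10⁻⁶×0.5359 + 8.6×10⁻⁷×2.409 = 9.03844×10⁻⁶ m/K
ΔT = 4.75×10⁻³ / 9.03844×10⁻⁶ = 525.53 K
T = 28.6 + 525.53 = 554.13 °C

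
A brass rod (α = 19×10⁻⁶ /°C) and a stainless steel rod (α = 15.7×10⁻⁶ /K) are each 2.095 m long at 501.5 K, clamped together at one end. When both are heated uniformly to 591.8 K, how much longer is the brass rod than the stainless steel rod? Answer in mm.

0.624 mm

ΔT = 90.3 K
brass: ΔL = 19×10⁻⁶ × 2.095 m × 90.3 = 3.5944×10⁻³ m = 3.5944 mm
stainless steel: ΔL = 15.7×10⁻⁶ × 2.095 m × 90.3 = 2.9701×10⁻³ m = 2.9701 mm
difference = 3.5944 − 2.9701 = 0.6243 mm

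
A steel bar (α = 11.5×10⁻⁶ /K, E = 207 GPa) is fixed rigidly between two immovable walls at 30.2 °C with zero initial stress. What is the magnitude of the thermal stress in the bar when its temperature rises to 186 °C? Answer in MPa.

Fully constrained: the free strain ε = αΔT is blocked, so σ = Eε = EαΔT.
|ΔT| = 155.8 K
σ = 207×10⁹ × 11.5×10⁻⁶ × 155.8 = 3.71×10⁸ Pa

σ = 371 MPa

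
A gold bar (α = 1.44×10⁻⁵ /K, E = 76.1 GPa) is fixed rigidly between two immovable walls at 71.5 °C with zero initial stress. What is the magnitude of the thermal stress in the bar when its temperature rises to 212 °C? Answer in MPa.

Fully constrained: the free strain ε = αΔT is blocked, so σ = Eε = EαΔT.
|ΔT| = 140.5 K
σ = 76.1×10⁹ × 1.44×10⁻⁵ × 140.5 = 1.54×10⁸ Pa

σ = 154 MPa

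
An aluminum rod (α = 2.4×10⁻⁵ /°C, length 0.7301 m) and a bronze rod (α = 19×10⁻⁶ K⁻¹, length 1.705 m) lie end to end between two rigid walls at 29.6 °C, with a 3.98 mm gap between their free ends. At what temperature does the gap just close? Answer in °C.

Gap closes when ΔL₁ + ΔL₂ = 3.98 mm = 3.98×10⁻³ m
(α₁L₁ + α₂L₂)ΔT = g
α₁L₁ + α₂L₂ = 2.4×10⁻⁵×0.7301 + 19×10⁻⁶×1.705 = 4.99174×10⁻⁵ m/K
ΔT = 3.98×10⁻³ / 4.99174×10⁻⁵ = 79.73 K
T = 29.6 + 79.73 = 109.33 °C

T = 109 °C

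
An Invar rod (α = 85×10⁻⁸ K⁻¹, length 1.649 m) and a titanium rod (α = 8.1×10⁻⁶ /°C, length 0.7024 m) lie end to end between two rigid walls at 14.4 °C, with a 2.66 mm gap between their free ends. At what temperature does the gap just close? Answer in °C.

T = 390 °C

α₁L₁ = 1.40165×10⁻⁶ m/K, α₂L₂ = 5.68944×10⁻⁶ m/K → total 7.09109×10⁻⁶ m/K
ΔT = g/(α₁L₁+α₂L₂) = 2.66×10⁻³ / 7.09109×10⁻⁶ = 375.12 K
T = 14.4 + 375.12 = 389.52 °C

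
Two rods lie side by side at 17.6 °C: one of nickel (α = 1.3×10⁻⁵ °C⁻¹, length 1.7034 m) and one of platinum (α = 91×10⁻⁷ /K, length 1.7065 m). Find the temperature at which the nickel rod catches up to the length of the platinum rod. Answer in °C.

L₁(1 + α₁ΔT) = L₂(1 + α₂ΔT) ⇒ ΔT = (L₂ − L₁)/(α₁L₁ − α₂L₂)
L₂ − L₁ = 1.7065 − 1.7034 = 3.10×10⁻³ m
α₁L₁ − α₂L₂ = 1.3×10⁻⁵×1.7034 − 91×10⁻⁷×1.7065 = 6.61505×10⁻⁶ m/K
ΔT = 3.10×10⁻³ / 6.61505×10⁻⁶ = 468.628 K
T = 17.6 + 468.628 = 486.228 °C

T = 486.2 °C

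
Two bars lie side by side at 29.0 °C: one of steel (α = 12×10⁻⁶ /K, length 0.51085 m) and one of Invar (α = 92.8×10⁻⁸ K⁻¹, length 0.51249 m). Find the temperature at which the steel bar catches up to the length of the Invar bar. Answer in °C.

L₁(1 + α₁ΔT) = L₂(1 + α₂ΔT) ⇒ ΔT = (L₂ − L₁)/(α₁L₁ − α₂L₂)
L₂ − L₁ = 0.51249 − 0.51085 = 1.64×10⁻³ m
α₁L₁ − α₂L₂ = 12×10⁻⁶×0.51085 − 92.8×10⁻⁸×0.51249 = 5.65460928×10⁻⁶ m/K
ΔT = 1.64×10⁻³ / 5.65460928×10⁻⁶ = 290.029 K
T = 29.0 + 290.029 = 319.029 °C

T = 319.0 °C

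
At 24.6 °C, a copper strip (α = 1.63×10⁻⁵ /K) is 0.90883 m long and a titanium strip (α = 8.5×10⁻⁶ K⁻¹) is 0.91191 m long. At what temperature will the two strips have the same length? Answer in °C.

T = 460.7 °C

L₁(1 + α₁ΔT) = L₂(1 + α₂ΔT) ⇒ ΔT = (L₂ − L₁)/(α₁L₁ − α₂L₂)
L₂ − L₁ = 0.91191 − 0.90883 = 3.08×10⁻³ m
α₁L₁ − α₂L₂ = 1.63×10⁻⁵×0.90883 − 8.5×10⁻⁶×0.91191 = 7.062694×10⁻⁶ m/K
ΔT = 3.08×10⁻³ / 7.062694×10⁻⁶ = 436.094 K
T = 24.6 + 436.094 = 460.694 °C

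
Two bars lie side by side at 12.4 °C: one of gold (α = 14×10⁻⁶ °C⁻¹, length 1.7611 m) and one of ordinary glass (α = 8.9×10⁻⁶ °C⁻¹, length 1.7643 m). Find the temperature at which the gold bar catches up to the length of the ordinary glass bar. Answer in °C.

Equal length when α₁L₁ΔT − α₂L₂ΔT = L₂ − L₁ = 3.20×10⁻³ m
α₁L₁ = 2.46554×10⁻⁵, α₂L₂ = 1.570227×10⁻⁵ → Δ(αL) = 8.95313×10⁻⁶ m/K
ΔT = 3.20×10⁻³ / 8.95313×10⁻⁶ = 357.417 K, so T = 12.4 + 357.417 = 369.817 °C

T = 369.8 °C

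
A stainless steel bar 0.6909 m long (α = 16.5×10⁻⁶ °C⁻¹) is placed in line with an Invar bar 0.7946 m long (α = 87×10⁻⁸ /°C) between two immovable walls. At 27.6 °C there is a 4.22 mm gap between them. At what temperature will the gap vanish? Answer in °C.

T = 377 °C

α₁L₁ = 1.139985×10⁻⁵ m/K, α₂L₂ = 6.91302×10⁻⁷ m/K → total 1.2091152×10⁻⁵ m/K
ΔT = g/(α₁L₁+α₂L₂) = 4.22×10⁻³ / 1.2091152×10⁻⁵ = 349.02 K
T = 27.6 + 349.02 = 376.62 °C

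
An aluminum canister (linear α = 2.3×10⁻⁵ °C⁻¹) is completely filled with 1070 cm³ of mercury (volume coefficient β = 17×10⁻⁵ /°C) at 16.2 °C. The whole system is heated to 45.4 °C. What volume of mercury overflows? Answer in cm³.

3.16 cm³

The canister also expands: β_container ≈ 3α = 6.9×10⁻⁵ /K
Net overflow = V₀(β_liq − 3α_cont)ΔT
β − 3α = 1.70×10⁻⁴ − 6.9×10⁻⁵ = 1.01×10⁻⁴ /K; ΔT = 29.2 K
ΔV = 1070 × 1.01×10⁻⁴ × 29.2 = 3.16 cm³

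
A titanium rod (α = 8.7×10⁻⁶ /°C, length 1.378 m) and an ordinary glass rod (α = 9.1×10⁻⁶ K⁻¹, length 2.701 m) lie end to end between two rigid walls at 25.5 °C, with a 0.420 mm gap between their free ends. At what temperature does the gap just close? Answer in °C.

T = 37.0 °C

α₁L₁ = 1.19886×10⁻⁵ m/K, α₂L₂ = 2.45791×10⁻⁵ m/K → total 3.65677×10⁻⁵ m/K
ΔT = g/(α₁L₁+α₂L₂) = 4.20×10⁻⁴ / 3.65677×10⁻⁵ = 11.486 K
T = 25.5 + 11.486 = 36.986 °C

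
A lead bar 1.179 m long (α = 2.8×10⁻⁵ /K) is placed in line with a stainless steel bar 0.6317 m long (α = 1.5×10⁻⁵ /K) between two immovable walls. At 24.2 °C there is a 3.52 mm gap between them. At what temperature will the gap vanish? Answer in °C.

α₁L₁ = 3.3012×10⁻⁵ m/K, α₂L₂ = 9.4755×10⁻⁶ m/K → total 4.24875×10⁻⁵ m/K
ΔT = g/(α₁L₁+α₂L₂) = 3.52×10⁻³ / 4.24875×10⁻⁵ = 82.85 K
T = 24.2 + 82.85 = 107.05 °C

T = 107 °C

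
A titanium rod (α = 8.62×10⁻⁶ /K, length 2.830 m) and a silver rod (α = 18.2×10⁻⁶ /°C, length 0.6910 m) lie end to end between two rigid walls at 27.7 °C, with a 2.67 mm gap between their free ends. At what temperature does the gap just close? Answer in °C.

T = 99.9 °C

Gap closes when ΔL₁ + ΔL₂ = 2.67 mm = 2.67×10⁻³ m
(α₁L₁ + α₂L₂)ΔT = g
α₁L₁ + α₂L₂ = 8.62×10⁻⁶×2.830 + 18.2×10⁻⁶×0.6910 = 3.69708×10⁻⁵ m/K
ΔT = 2.67×10⁻³ / 3.69708×10⁻⁵ = 72.219 K
T = 27.7 + 72.219 = 99.919 °C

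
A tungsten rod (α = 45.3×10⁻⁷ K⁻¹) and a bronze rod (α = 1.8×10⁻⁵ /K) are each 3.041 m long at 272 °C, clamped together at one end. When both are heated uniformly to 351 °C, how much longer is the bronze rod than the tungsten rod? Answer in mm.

ΔT = 79 K
tungsten: ΔL = 45.3×10⁻⁷ × 3.041 m × 79 = 1.0883×10⁻³ m = 1.0883 mm
bronze: ΔL = 1.8×10⁻⁵ × 3.041 m × 79 = 4.3243×10⁻³ m = 4.3243 mm
difference = 4.3243 − 1.0883 = 3.2360 mm

3.24 mm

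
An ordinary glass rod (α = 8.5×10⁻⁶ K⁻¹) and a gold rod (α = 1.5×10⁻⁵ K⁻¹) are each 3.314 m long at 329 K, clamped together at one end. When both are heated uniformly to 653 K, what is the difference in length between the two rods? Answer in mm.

ΔT = 324 K
ordinary glass: ΔL = 8.5×10⁻⁶ × 3.314 m × 324 = 9.1268×10⁻³ m = 9.1268 mm
gold: ΔL = 1.5×10⁻⁵ × 3.314 m × 324 = 1.6106×10⁻² m = 16.106 mm
difference = 16.106 − 9.1268 = 6.9792 mm

6.98 mm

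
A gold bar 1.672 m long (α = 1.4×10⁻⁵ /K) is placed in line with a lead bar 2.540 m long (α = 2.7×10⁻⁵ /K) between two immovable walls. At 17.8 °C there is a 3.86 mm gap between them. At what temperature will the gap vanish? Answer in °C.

Gap closes when ΔL₁ + ΔL₂ = 3.86 mm = 3.86×10⁻³ m
(α₁L₁ + α₂L₂)ΔT = g
α₁L₁ + α₂L₂ = 1.4×10⁻⁵×1.672 + 2.7×10⁻⁵×2.540 = 9.1988×10⁻⁵ m/K
ΔT = 3.86×10⁻³ / 9.1988×10⁻⁵ = 41.962 K
T = 17.8 + 41.962 = 59.762 °C

T = 59.8 °C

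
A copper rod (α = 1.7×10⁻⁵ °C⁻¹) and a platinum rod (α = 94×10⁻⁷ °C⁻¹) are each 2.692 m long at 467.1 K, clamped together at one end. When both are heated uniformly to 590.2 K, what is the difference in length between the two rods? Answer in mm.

ΔT = 123.1 K
copper: ΔL = 1.7×10⁻⁵ × 2.692 m × 123.1 = 5.6335×10⁻³ m = 5.6335 mm
platinum: ΔL = 94×10⁻⁷ × 2.692 m × 123.1 = 3.1150×10⁻³ m = 3.1150 mm
difference = 5.6335 − 3.1150 = 2.5185 mm

2.52 mm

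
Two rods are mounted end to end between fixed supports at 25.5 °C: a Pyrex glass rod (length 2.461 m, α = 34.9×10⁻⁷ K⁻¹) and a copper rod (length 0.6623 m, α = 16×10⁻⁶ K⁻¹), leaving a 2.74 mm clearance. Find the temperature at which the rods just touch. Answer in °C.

α₁L₁ = 8.58889×10⁻⁶ m/K, α₂L₂ = 1.05968×10⁻⁵ m/K → total 1.918569×10⁻⁵ m/K
ΔT = g/(α₁L₁+α₂L₂) = 2.74×10⁻³ / 1.918569×10⁻⁵ = 142.81 K
T = 25.5 + 142.81 = 168.31 °C

T = 168 °C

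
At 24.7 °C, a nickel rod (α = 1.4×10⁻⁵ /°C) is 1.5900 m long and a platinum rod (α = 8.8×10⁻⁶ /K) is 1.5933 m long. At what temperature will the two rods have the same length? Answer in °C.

Equal length when α₁L₁ΔT − α₂L₂ΔT = L₂ − L₁ = 3.30×10⁻³ m
α₁L₁ = 2.226×10⁻⁵, α₂L₂ = 1.402104×10⁻⁵ → Δ(αL) = 8.23896×10⁻⁶ m/K
ΔT = 3.30×10⁻³ / 8.23896×10⁻⁶ = 400.536 K, so T = 24.7 + 400.536 = 425.236 °C

T = 425.2 °C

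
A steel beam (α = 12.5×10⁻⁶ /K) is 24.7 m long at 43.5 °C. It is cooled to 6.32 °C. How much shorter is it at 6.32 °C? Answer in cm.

|ΔT| = |6.32 − 43.5| = 37.18 K
ΔL = αL₀ΔT = (12.5×10⁻⁶)(24.7)(37.18) = 1.15×10⁻² m

ΔL = 1.15 cm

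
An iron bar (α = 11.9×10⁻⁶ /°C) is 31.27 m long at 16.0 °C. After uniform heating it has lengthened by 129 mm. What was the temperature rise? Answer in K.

ΔL = αL₀ΔT ⇒ ΔT = ΔL / (αL₀)
ΔT = 129×10⁻³ m / (11.9×10⁻⁶ × 31.27 m) = 346.67 K

ΔT = 347 K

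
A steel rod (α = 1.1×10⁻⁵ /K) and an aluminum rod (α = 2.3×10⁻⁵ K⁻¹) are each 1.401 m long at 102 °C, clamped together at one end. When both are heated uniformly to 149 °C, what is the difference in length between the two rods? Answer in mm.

ΔT = 47 K
steel: ΔL = 1.1×10⁻⁵ × 1.401 m × 47 = 7.2432×10⁻⁴ m = 0.72432 mm
aluminum: ΔL = 2.3×10⁻⁵ × 1.401 m × 47 = 1.5145×10⁻³ m = 1.5145 mm
difference = 1.5145 − 0.72432 = 0.79018 mm

0.790 mm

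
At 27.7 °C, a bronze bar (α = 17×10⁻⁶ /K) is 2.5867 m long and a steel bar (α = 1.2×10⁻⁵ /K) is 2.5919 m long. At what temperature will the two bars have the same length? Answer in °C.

Equal length when α₁L₁ΔT − α₂L₂ΔT = L₂ − L₁ = 5.20×10⁻³ m
α₁L₁ = 4.39739×10⁻⁵, α₂L₂ = 3.11028×10⁻⁵ → Δ(αL) = 1.28711×10⁻⁵ m/K
ΔT = 5.20×10⁻³ / 1.28711×10⁻⁵ = 404.006 K, so T = 27.7 + 404.006 = 431.706 °C

T = 431.7 °C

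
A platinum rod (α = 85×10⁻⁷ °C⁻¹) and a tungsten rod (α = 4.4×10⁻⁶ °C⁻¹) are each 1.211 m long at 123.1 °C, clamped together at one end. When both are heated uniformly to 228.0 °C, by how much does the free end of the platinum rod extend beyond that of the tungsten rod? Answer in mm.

ΔT = 104.9 K
platinum: ΔL = 85×10⁻⁷ × 1.211 m × 104.9 = 1.0798×10⁻³ m = 1.0798 mm
tungsten: ΔL = 4.4×10⁻⁶ × 1.211 m × 104.9 = 5.5895×10⁻⁴ m = 0.55895 mm
difference = 1.0798 − 0.55895 = 0.52085 mm

0.521 mm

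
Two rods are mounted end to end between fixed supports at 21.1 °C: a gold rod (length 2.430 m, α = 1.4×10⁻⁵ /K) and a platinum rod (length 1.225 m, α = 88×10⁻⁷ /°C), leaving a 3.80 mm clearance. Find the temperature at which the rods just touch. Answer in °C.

T = 106 °C

Gap closes when ΔL₁ + ΔL₂ = 3.80 mm = 3.80×10⁻³ m
(α₁L₁ + α₂L₂)ΔT = g
α₁L₁ + α₂L₂ = 1.4×10⁻⁵×2.430 + 88×10⁻⁷×1.225 = 4.48×10⁻⁵ m/K
ΔT = 3.80×10⁻³ / 4.48×10⁻⁵ = 84.82 K
T = 21.1 + 84.82 = 105.92 °C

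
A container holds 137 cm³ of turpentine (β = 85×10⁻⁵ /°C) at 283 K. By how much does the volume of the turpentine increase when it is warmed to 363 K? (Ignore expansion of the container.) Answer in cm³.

|ΔT| = |363 − 283| = 80 K
ΔV = βV₀ΔT = (85×10⁻⁵)(137)(80) = 9.32 cm³

ΔV = 9.32 cm³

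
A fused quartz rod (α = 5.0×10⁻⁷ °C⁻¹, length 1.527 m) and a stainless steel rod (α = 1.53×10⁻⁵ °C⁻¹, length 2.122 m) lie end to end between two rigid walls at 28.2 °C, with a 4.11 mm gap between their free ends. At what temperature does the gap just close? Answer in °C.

Gap closes when ΔL₁ + ΔL₂ = 4.11 mm = 4.11×10⁻³ m
(α₁L₁ + α₂L₂)ΔT = g
α₁L₁ + α₂L₂ = 5.0×10⁻⁷×1.527 + 1.53×10⁻⁵×2.122 = 3.32301×10⁻⁵ m/K
ΔT = 4.11×10⁻³ / 3.32301×10⁻⁵ = 123.68 K
T = 28.2 + 123.68 = 151.88 °C

T = 152 °C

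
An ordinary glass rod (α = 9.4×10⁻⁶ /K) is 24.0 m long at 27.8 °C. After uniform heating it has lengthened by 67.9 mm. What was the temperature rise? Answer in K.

ΔL = αL₀ΔT ⇒ ΔT = ΔL / (αL₀)
ΔT = 67.9×10⁻³ m / (9.4×10⁻⁶ × 24.0 m) = 300.98 K

ΔT = 301 K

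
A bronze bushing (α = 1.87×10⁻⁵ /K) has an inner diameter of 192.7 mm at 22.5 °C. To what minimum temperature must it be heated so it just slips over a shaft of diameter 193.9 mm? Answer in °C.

Required Δd = 193.9 − 192.7 = 1.2 mm
Δd = αd₀ΔT ⇒ ΔT = Δd/(αd₀) = 1.2 / (1.87×10⁻⁵ × 192.7) = 333.01 K
T_min = 22.5 + 333.01 = 355.51 °C

T = 356 °C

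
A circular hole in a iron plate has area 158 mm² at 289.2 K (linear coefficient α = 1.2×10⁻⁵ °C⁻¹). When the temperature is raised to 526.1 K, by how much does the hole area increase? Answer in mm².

Area coefficient ≈ 2α; |ΔT| = 236.9 K
ΔA = 2αA₀ΔT = 2(1.2×10⁻⁵)(158)(236.9) = 0.898 mm²

ΔA = 0.898 mm²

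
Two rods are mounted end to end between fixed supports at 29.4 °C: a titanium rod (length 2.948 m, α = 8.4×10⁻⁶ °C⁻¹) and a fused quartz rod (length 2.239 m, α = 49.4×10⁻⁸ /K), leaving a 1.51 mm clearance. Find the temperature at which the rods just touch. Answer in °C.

T = 87.8 °C

Gap closes when ΔL₁ + ΔL₂ = 1.51 mm = 1.51×10⁻³ m
(α₁L₁ + α₂L₂)ΔT = g
α₁L₁ + α₂L₂ = 8.4×10⁻⁶×2.948 + 49.4×10⁻⁸×2.239 = 2.5869266×10⁻⁵ m/K
ΔT = 1.51×10⁻³ / 2.5869266×10⁻⁵ = 58.370 K
T = 29.4 + 58.370 = 87.770 °C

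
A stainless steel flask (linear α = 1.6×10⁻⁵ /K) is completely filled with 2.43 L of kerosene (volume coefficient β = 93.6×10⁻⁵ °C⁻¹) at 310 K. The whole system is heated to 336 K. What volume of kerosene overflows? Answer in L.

The flask also expands: β_container ≈ 3α = 4.8×10⁻⁵ /K
Net overflow = V₀(β_liq − 3α_cont)ΔT
β − 3α = 9.36×10⁻⁴ − 4.8×10⁻⁵ = 8.88×10⁻⁴ /K; ΔT = 26 K
ΔV = 2.43 × 8.88×10⁻⁴ × 26 = 0.0561 L

0.0561 L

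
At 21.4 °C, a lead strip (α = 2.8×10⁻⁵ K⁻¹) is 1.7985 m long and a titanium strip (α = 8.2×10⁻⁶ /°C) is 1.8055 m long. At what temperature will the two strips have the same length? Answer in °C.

T = 218.3 °C

Equal length when α₁L₁ΔT − α₂L₂ΔT = L₂ − L₁ = 7.00×10⁻³ m
α₁L₁ = 5.0358×10⁻⁵, α₂L₂ = 1.48051×10⁻⁵ → Δ(αL) = 3.55529×10⁻⁵ m/K
ΔT = 7.00×10⁻³ / 3.55529×10⁻⁵ = 196.890 K, so T = 21.4 + 196.890 = 218.290 °C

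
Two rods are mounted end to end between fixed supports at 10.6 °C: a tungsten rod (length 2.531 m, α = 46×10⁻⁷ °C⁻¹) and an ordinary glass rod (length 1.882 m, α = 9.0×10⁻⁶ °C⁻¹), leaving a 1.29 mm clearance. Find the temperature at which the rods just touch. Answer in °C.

T = 55.7 °C

α₁L₁ = 1.16426×10⁻⁵ m/K, α₂L₂ = 1.6938×10⁻⁵ m/K → total 2.85806×10⁻⁵ m/K
ΔT = g/(α₁L₁+α₂L₂) = 1.29×10⁻³ / 2.85806×10⁻⁵ = 45.136 K
T = 10.6 + 45.136 = 55.736 °C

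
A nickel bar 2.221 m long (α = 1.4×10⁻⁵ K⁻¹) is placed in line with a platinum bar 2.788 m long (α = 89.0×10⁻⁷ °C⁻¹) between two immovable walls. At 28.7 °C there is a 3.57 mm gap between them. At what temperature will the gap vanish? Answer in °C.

T = 92.6 °C

Gap closes when ΔL₁ + ΔL₂ = 3.57 mm = 3.57×10⁻³ m
(α₁L₁ + α₂L₂)ΔT = g
α₁L₁ + α₂L₂ = 1.4×10⁻⁵×2.221 + 89.0×10⁻⁷×2.788 = 5.59072×10⁻⁵ m/K
ΔT = 3.57×10⁻³ / 5.59072×10⁻⁵ = 63.856 K
T = 28.7 + 63.856 = 92.556 °C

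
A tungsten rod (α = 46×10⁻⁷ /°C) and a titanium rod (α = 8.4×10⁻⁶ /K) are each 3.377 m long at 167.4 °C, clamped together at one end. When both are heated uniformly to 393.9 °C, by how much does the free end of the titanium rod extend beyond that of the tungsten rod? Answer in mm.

2.91 mm

ΔT = 226.5 K
tungsten: ΔL = 46×10⁻⁷ × 3.377 m × 226.5 = 3.5185×10⁻³ m = 3.5185 mm
titanium: ΔL = 8.4×10⁻⁶ × 3.377 m × 226.5 = 6.4251×10⁻³ m = 6.4251 mm
difference = 6.4251 − 3.5185 = 2.9066 mm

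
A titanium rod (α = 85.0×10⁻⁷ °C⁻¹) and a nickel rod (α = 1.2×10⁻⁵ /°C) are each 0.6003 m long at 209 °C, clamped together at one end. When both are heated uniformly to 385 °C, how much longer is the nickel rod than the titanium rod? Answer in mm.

ΔT = 176 K
titanium: ΔL = 85.0×10⁻⁷ × 0.6003 m × 176 = 8.9805×10⁻⁴ m = 0.89805 mm
nickel: ΔL = 1.2×10⁻⁵ × 0.6003 m × 176 = 1.2678×10⁻³ m = 1.2678 mm
difference = 1.2678 − 0.89805 = 0.36975 mm

0.370 mm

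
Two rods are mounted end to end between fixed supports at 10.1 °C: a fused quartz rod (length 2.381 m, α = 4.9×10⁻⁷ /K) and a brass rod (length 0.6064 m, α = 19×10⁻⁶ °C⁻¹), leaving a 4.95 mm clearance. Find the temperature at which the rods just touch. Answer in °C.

α₁L₁ = 1.16669×10⁻⁶ m/K, α₂L₂ = 1.15216×10⁻⁵ m/K → total 1.268829×10⁻⁵ m/K
ΔT = g/(α₁L₁+α₂L₂) = 4.95×10⁻³ / 1.268829×10⁻⁵ = 390.12 K
T = 10.1 + 390.12 = 400.22 °C

T = 400 °C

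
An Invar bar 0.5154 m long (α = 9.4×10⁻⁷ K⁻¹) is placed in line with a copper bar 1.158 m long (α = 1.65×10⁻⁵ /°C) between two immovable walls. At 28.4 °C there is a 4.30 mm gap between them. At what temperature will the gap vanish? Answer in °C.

α₁L₁ = 4.84476×10⁻⁷ m/K, α₂L₂ = 1.9107×10⁻⁵ m/K → total 1.9591476×10⁻⁵ m/K
ΔT = g/(α₁L₁+α₂L₂) = 4.30×10⁻³ / 1.9591476×10⁻⁵ = 219.48 K
T = 28.4 + 219.48 = 247.88 °C

T = 248 °C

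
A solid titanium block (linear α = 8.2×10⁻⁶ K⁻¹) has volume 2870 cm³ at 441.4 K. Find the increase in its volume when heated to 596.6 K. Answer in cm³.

Isotropic solid: β ≈ 3α = 2.5×10⁻⁵ /K; ΔT = 155.2 K
ΔV = 3αV₀ΔT = 3(8.2×10⁻⁶)(2870)(155.2) = 11.0 cm³

ΔV = 11.0 cm³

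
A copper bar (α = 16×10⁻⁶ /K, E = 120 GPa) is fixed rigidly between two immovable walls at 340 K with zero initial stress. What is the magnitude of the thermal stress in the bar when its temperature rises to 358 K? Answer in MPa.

σ = 34.6 MPa

Fully constrained: the free strain ε = αΔT is blocked, so σ = Eε = EαΔT.
|ΔT| = 18 K
σ = 120×10⁹ × 16×10⁻⁶ × 18 = 3.46×10⁷ Pa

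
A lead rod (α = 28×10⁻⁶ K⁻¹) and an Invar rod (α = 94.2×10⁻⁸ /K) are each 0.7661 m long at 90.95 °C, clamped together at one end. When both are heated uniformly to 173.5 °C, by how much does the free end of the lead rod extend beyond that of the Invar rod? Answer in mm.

ΔT = 82.55 K
lead: ΔL = 28×10⁻⁶ × 0.7661 m × 82.55 = 1.7708×10⁻³ m = 1.7708 mm
Invar: ΔL = 94.2×10⁻⁸ × 0.7661 m × 82.55 = 5.9574×10⁻⁵ m = 0.059574 mm
difference = 1.7708 − 0.059574 = 1.711226 mm

1.71 mm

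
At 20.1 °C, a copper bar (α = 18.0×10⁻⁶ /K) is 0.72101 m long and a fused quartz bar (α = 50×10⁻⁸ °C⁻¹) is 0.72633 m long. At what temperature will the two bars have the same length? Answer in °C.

Equal length when α₁L₁ΔT − α₂L₂ΔT = L₂ − L₁ = 5.32×10⁻³ m
α₁L₁ = 1.297818×10⁻⁵, α₂L₂ = 3.63165×10⁻⁷ → Δ(αL) = 1.2615015×10⁻⁵ m/K
ΔT = 5.32×10⁻³ / 1.2615015×10⁻⁵ = 421.720 K, so T = 20.1 + 421.720 = 441.820 °C

T = 441.8 °C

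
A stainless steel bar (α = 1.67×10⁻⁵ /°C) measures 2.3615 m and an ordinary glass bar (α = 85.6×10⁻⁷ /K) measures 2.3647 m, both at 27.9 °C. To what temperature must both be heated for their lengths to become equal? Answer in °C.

Equal length when α₁L₁ΔT − α₂L₂ΔT = L₂ − L₁ = 3.20×10⁻³ m
α₁L₁ = 3.943705×10⁻⁵, α₂L₂ = 2.0241832×10⁻⁵ → Δ(αL) = 1.9195218×10⁻⁵ m/K
ΔT = 3.20×10⁻³ / 1.9195218×10⁻⁵ = 166.708 K, so T = 27.9 + 166.708 = 194.608 °C

T = 194.6 °C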